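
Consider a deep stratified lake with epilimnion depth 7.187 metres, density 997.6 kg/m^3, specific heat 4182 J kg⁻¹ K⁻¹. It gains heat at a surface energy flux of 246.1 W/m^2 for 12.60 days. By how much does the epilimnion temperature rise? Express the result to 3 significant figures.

Areal heat capacity C = ρ c_p D = 997.6 × 4182 × 7.187 = 3.00×10^7 J/(m^2 K).
Net heat input Q = F Δt = 246.1 × (12.60 days × 86400 s/day) = 2.68×10^8 J/m².
ΔT = Q / C = 2.68×10^8 / 3.00×10^7 = 8.94 K.

8.94 K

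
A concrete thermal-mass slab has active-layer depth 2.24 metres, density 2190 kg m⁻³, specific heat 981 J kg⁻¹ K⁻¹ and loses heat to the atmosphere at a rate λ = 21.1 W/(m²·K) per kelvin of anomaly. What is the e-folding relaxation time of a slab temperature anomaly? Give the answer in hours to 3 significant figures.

Areal heat capacity C = ρ c_p D = 2190 × 981 × 2.24 = 4.81×10^6 J m⁻² K⁻¹.
Relaxation time τ = C / λ = 4.81×10^6 / 21.1 = 2.28×10^5 s.
In hours: 2.28×10^5 s / (3600 s/hour) = 63.4 hours.

63.4 hours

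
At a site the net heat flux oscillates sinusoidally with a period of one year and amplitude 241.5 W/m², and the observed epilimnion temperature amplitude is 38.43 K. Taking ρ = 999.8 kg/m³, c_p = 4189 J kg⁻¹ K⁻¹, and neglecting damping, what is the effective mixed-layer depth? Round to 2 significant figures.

ω = 2π / 3.15×10^7 s = 1.99×10^-7 s⁻¹.
Required C = F₀ / (A ω) = 241.5 / (38.43 × 1.99×10^-7) = 3.15×10^7 J/(m²·K).
D = C / (ρ c_p) = 3.15×10^7 / (999.8 × 4189) = 7.53 m.

7.5 m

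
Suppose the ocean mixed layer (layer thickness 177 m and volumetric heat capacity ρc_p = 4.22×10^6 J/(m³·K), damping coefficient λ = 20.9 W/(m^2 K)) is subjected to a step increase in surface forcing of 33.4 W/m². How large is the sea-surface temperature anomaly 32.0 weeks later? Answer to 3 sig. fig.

Areal heat capacity C = ρc_p × D = 4.22×10^6 × 177 = 7.47×10^8 J/(m²·K).
τ = C / λ = 7.47×10^8 / 20.9 = 3.57×10^7 s.
Equilibrium anomaly ΔT_eq = F / λ = 33.4 / 20.9 = 1.60 K.
t = 32.0 weeks = 1.94×10^7 s, so t/τ = 0.542.
ΔT(t) = ΔT_eq (1 − e^(−t/τ)) = 1.60 × (1 − e^−0.542) = 0.668 K.

0.668 K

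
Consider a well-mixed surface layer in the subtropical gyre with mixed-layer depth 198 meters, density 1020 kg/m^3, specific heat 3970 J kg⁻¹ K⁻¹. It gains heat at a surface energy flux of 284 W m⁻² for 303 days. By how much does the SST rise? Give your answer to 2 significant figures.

9.3 K

Areal heat capacity C = ρ c_p D = 1020 × 3970 × 198 = 8.02×10^8 J m⁻² K⁻¹.
Net heat input Q = F Δt = 284 × (303 days × 86400 s/day) = 7.43×10^9 J/m².
ΔT = Q / C = 7.43×10^9 / 8.02×10^8 = 9.27 K.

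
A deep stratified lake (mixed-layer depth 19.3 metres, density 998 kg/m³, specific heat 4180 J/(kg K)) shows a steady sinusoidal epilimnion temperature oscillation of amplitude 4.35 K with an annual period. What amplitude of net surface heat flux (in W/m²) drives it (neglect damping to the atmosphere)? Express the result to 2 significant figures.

70

Areal heat capacity C = ρ c_p D = 998 × 4180 × 19.3 = 8.05×10^7 J/(m²·K).
ω = 2π / 3.15×10^7 s = 1.99×10^-7 s⁻¹.
Cω = 8.05×10^7 × 1.99×10^-7 = 16.0 W/(m²·K).
F₀ = A × Cω = 4.35 × 16.0 = 69.8 W/m².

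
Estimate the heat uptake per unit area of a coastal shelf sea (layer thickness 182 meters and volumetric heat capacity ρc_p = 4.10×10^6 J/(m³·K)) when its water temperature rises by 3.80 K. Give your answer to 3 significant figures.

2.84×10^9

Areal heat capacity C = ρc_p × D = 4.10×10^6 × 182 = 7.46×10^8 J/(m²·K).
ΔQ = C ΔT = 7.46×10^8 × 3.80 = 2.84×10^9 J/m².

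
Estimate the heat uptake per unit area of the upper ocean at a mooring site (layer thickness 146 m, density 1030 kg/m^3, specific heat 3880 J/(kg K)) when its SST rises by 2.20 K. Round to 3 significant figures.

Areal heat capacity C = ρ c_p D = 1030 × 3880 × 146 = 5.83×10^8 J/(m^2 K).
ΔQ = C ΔT = 5.83×10^8 × 2.20 = 1.28×10^9 J/m².

1.28×10^9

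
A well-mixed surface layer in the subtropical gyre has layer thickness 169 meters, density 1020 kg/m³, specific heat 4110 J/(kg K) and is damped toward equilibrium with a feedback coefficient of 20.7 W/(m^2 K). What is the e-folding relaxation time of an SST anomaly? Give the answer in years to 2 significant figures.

1.1 years

Areal heat capacity C = ρ c_p D = 1020 × 4110 × 169 = 7.08×10^8 J/(m²·K).
Relaxation time τ = C / λ = 7.08×10^8 / 20.7 = 3.42×10^7 s.
In years: 3.42×10^7 s / (3.156×10^7 s/year) = 1.08 years.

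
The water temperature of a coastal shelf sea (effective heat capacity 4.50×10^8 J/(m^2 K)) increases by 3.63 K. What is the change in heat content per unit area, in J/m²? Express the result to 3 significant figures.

1.63×10^9

Areal heat capacity C = 4.50×10^8 J/(m^2 K) (given).
ΔQ = C ΔT = 4.50×10^8 × 3.63 = 1.63×10^9 J/m².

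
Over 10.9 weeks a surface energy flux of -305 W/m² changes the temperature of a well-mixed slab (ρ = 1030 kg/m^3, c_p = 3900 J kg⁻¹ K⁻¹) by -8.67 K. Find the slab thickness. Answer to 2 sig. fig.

58 m

Heat input Q = F Δt = -305 × 6.59×10^6 s = -2.01×10^9 J/m².
Required areal heat capacity C = Q / ΔT = 2.32×10^8 J/(m²·K).
Depth D = C / (ρ c_p) = 2.32×10^8 / (1030 × 3900) = 57.7 m.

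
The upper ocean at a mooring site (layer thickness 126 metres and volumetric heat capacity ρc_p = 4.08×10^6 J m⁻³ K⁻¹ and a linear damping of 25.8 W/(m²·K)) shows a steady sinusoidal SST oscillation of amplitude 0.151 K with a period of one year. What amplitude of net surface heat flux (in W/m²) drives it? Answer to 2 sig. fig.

16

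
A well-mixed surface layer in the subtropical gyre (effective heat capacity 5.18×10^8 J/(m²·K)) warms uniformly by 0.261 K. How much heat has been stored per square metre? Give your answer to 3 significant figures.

Areal heat capacity C = 5.18×10^8 J/(m²·K) (given).
ΔQ = C ΔT = 5.18×10^8 × 0.261 = 1.35×10^8 J/m².

1.35×10^8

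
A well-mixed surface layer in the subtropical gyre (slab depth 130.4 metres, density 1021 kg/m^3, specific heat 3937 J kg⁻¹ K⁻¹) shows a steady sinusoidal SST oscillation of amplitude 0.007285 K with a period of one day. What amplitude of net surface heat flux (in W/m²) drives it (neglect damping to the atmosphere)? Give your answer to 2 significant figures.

Areal heat capacity C = ρ c_p D = 1021 × 3937 × 130.4 = 5.24×10^8 J/(m²·K).
ω = 2π / 86400 s = 7.27×10^-5 s⁻¹.
Cω = 5.24×10^8 × 7.27×10^-5 = 38100 W/(m²·K).
F₀ = A × Cω = 0.007285 × 38100 = 278 W/m².

280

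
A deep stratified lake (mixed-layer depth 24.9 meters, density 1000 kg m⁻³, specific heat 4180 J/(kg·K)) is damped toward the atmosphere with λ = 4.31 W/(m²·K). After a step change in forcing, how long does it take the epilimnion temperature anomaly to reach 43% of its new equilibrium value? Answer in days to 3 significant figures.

Areal heat capacity C = ρ c_p D = 1000 × 4180 × 24.9 = 1.04×10^8 J/(m²·K).
τ = C / λ = 1.04×10^8 / 4.31 = 2.41×10^7 s.
Fraction reached: 1 − e^(−t/τ) = 0.43 ⇒ t = −τ ln(1 − 0.43) = τ × 0.562.
t = 1.36×10^7 s = 157 days.

157 days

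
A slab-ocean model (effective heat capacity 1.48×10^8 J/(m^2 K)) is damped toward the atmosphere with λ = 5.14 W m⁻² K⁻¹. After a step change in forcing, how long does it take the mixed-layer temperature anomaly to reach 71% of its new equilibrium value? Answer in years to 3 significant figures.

Areal heat capacity C = 1.48×10^8 J/(m^2 K) (given).
τ = C / λ = 1.48×10^8 / 5.14 = 2.88×10^7 s.
Fraction reached: 1 − e^(−t/τ) = 0.71 ⇒ t = −τ ln(1 − 0.71) = τ × 1.24.
t = 3.56×10^7 s = 1.13 years.

1.13 years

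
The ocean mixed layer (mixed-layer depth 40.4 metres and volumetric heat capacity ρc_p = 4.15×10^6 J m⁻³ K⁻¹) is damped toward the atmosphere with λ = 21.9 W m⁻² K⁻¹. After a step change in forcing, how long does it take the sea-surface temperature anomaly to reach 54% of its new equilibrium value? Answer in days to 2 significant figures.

69 days

Areal heat capacity C = ρc_p × D = 4.15×10^6 × 40.4 = 1.68×10^8 J/(m^2 K).
τ = C / λ = 1.68×10^8 / 21.9 = 7.66×10^6 s.
Fraction reached: 1 − e^(−t/τ) = 0.54 ⇒ t = −τ ln(1 − 0.54) = τ × 0.777.
t = 5.94×10^6 s = 68.8 days.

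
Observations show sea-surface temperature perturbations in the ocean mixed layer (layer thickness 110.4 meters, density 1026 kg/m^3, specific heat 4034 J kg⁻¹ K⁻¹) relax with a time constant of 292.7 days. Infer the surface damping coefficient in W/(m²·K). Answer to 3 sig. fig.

18.1

Areal heat capacity C = ρ c_p D = 1026 × 4034 × 110.4 = 4.57×10^8 J m⁻² K⁻¹.
τ = 292.7 days = 2.53×10^7 s.
λ = C / τ = 4.57×10^8 / 2.53×10^7 = 18.1 W/(m²·K).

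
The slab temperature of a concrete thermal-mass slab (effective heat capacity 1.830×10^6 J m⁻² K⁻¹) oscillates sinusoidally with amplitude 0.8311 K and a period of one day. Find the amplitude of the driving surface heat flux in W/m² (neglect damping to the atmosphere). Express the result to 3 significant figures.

111

Areal heat capacity C = 1.830×10^6 J m⁻² K⁻¹ (given).
ω = 2π / 86400 s = 7.27×10^-5 s⁻¹.
Cω = 1.83×10^6 × 7.27×10^-5 = 133 W/(m²·K).
F₀ = A × Cω = 0.8311 × 133 = 111 W/m².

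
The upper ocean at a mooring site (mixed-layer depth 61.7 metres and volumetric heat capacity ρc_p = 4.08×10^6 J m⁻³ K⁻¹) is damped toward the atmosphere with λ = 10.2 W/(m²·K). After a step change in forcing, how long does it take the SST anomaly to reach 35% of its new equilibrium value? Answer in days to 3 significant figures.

Areal heat capacity C = ρc_p × D = 4.08×10^6 × 61.7 = 2.52×10^8 J/(m^2 K).
τ = C / λ = 2.52×10^8 / 10.2 = 2.47×10^7 s.
Fraction reached: 1 − e^(−t/τ) = 0.35 ⇒ t = −τ ln(1 − 0.35) = τ × 0.431.
t = 1.06×10^7 s = 123 days.

123 days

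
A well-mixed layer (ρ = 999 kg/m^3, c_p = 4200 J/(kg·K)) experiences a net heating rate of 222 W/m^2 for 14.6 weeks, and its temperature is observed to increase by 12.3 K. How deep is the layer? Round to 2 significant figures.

38 m

Heat input Q = F Δt = 222 × 8.83×10^6 s = 1.96×10^9 J/m².
Required areal heat capacity C = Q / ΔT = 1.59×10^8 J/(m²·K).
Depth D = C / (ρ c_p) = 1.59×10^8 / (999 × 4200) = 38.0 m.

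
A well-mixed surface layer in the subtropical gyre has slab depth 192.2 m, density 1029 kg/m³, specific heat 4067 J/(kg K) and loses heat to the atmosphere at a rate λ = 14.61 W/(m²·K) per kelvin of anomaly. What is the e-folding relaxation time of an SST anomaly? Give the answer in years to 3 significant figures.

1.74 years

Areal heat capacity C = ρ c_p D = 1029 × 4067 × 192.2 = 8.04×10^8 J m⁻² K⁻¹.
Relaxation time τ = C / λ = 8.04×10^8 / 14.61 = 5.51×10^7 s.
In years: 5.51×10^7 s / (3.156×10^7 s/year) = 1.74 years.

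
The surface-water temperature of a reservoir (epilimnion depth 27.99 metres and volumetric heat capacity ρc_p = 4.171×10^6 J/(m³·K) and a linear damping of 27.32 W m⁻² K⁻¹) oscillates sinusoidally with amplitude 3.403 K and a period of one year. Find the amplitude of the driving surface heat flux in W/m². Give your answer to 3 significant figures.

122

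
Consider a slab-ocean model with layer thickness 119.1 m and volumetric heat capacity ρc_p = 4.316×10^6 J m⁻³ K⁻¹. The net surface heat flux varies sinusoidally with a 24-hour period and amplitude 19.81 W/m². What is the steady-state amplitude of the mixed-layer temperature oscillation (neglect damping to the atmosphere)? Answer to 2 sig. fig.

Areal heat capacity C = ρc_p × D = 4.316×10^6 × 119.1 = 5.14×10^8 J/(m^2 K).
Angular frequency ω = 2π / T = 2π / 86400 s = 7.27×10^-5 s⁻¹.
Cω = 5.14×10^8 × 7.27×10^-5 = 37400 W/(m²·K).
Amplitude A = F₀ / (Cω) = 19.81 / 37400 = 5.30×10^-4 K.

5.3×10^-4 K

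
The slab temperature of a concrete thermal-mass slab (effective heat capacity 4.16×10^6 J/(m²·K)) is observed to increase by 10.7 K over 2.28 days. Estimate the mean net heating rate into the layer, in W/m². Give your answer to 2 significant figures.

230

Areal heat capacity C = 4.16×10^6 J/(m²·K) (given).
Required heat per unit area: Q = C ΔT = 4.16×10^6 × 10.7 = 4.45×10^7 J/m².
Flux F = Q / Δt = 4.45×10^7 / 1.97×10^5 s = 226 W/m².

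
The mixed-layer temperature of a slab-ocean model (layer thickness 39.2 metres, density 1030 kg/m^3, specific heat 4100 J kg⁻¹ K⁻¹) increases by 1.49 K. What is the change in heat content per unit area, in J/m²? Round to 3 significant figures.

Areal heat capacity C = ρ c_p D = 1030 × 4100 × 39.2 = 1.66×10^8 J/(m²·K).
ΔQ = C ΔT = 1.66×10^8 × 1.49 = 2.47×10^8 J/m².

2.47×10^8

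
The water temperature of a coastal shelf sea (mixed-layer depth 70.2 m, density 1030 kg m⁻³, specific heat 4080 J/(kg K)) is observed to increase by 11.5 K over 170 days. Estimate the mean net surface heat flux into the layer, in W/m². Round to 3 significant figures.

Areal heat capacity C = ρ c_p D = 1030 × 4080 × 70.2 = 2.95×10^8 J/(m²·K).
Required heat per unit area: Q = C ΔT = 2.95×10^8 × 11.5 = 3.39×10^9 J/m².
Flux F = Q / Δt = 3.39×10^9 / 1.47×10^7 s = 231 W/m².

231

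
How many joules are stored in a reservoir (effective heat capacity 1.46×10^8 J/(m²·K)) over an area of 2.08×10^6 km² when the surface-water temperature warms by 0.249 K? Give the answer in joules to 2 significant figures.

7.6×10^19 J

Areal heat capacity C = 1.46×10^8 J/(m²·K) (given).
Heat per unit area: q = C ΔT = 1.46×10^8 × 0.249 = 3.64×10^7 J/m².
Total heat: Q = q × A = 3.64×10^7 × (2.08×10^6 × 10⁶ m²) = 7.56×10^19 J.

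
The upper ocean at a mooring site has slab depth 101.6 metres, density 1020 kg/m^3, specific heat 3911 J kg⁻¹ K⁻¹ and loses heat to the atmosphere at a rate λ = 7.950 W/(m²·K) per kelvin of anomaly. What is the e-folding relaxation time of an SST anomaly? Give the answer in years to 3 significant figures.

Areal heat capacity C = ρ c_p D = 1020 × 3911 × 101.6 = 4.05×10^8 J/(m^2 K).
Relaxation time τ = C / λ = 4.05×10^8 / 7.950 = 5.10×10^7 s.
In years: 5.10×10^7 s / (3.156×10^7 s/year) = 1.62 years.

1.62 years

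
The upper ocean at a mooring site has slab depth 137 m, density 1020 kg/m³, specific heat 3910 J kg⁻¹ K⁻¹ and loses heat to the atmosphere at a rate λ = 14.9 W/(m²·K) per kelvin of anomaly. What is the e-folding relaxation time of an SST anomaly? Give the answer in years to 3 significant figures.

1.16 years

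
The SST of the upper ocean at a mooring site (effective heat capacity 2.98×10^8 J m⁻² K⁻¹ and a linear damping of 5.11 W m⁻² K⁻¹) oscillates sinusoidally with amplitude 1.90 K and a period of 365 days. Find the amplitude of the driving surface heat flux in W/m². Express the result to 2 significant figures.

110

Areal heat capacity C = 2.98×10^8 J m⁻² K⁻¹ (given).
ω = 2π / 3.15×10^7 s = 1.99×10^-7 s⁻¹.
√((Cω)² + λ²) = √((59.4)² + 5.11²) = 59.6 W/(m²·K).
F₀ = A × √((Cω)²+λ²) = 1.90 × 59.6 = 113 W/m².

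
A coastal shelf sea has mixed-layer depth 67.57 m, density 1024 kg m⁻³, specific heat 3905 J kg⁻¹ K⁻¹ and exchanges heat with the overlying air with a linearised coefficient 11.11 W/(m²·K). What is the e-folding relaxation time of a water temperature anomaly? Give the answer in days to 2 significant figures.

Areal heat capacity C = ρ c_p D = 1024 × 3905 × 67.57 = 2.70×10^8 J m⁻² K⁻¹.
Relaxation time τ = C / λ = 2.70×10^8 / 11.11 = 2.43×10^7 s.
In days: 2.43×10^7 s / (86400 s/day) = 281 days.

280 days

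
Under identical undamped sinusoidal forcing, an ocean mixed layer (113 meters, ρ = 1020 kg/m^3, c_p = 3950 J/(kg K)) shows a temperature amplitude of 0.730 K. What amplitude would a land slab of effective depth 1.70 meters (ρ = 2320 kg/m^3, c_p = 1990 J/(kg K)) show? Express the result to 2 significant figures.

42 K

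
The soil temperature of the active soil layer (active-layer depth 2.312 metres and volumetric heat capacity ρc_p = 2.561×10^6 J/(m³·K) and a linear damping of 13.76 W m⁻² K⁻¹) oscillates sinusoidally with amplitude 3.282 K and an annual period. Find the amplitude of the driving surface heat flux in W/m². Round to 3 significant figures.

Areal heat capacity C = ρc_p × D = 2.561×10^6 × 2.312 = 5.92×10^6 J/(m^2 K).
ω = 2π / 3.15×10^7 s = 1.99×10^-7 s⁻¹.
√((Cω)² + λ²) = √((1.18)² + 13.76²) = 13.8 W/(m²·K).
F₀ = A × √((Cω)²+λ²) = 3.282 × 13.8 = 45.3 W/m².

45.3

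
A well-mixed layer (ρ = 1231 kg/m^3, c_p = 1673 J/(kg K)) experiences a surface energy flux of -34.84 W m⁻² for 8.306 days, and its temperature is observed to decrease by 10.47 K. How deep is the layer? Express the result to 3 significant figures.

1.16 m

Heat input Q = F Δt = -34.84 × 7.18×10^5 s = -2.50×10^7 J/m².
Required areal heat capacity C = Q / ΔT = 2.39×10^6 J/(m²·K).
Depth D = C / (ρ c_p) = 2.39×10^6 / (1231 × 1673) = 1.16 m.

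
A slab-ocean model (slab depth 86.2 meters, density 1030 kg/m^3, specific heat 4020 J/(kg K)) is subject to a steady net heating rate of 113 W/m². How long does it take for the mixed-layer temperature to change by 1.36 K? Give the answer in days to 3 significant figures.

Areal heat capacity C = ρ c_p D = 1030 × 4020 × 86.2 = 3.57×10^8 J/(m^2 K).
Time required: Δt = C ΔT / F = 3.57×10^8 × 1.36 / 113 = 4.30×10^6 s.
In days: 4.30×10^6 s / (86400 s/day) = 49.7 days.

49.7 days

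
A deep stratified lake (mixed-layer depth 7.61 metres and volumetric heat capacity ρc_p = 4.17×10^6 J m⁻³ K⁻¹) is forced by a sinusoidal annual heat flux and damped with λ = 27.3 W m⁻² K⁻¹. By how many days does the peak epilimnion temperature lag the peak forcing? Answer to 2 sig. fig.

Areal heat capacity C = ρc_p × D = 4.17×10^6 × 7.61 = 3.17×10^7 J/(m²·K).
ω = 2π / 3.15×10^7 s = 1.99×10^-7 s⁻¹.
Phase lag φ = arctan(Cω/λ) = arctan(6.32/27.3) = 0.228 rad.
Time lag = φ / ω = 0.228 / 1.99×10^-7 = 1.14×10^6 s = 13.2 days.

13 days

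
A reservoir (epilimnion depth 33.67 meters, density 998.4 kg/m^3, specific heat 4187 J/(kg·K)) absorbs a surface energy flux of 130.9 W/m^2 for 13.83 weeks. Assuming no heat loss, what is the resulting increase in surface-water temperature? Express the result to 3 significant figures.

Areal heat capacity C = ρ c_p D = 998.4 × 4187 × 33.67 = 1.41×10^8 J m⁻² K⁻¹.
Net heat input Q = F Δt = 130.9 × (13.83 weeks × 6.048×10^5 s/week) = 1.09×10^9 J/m².
ΔT = Q / C = 1.09×10^9 / 1.41×10^8 = 7.78 K.

7.78 K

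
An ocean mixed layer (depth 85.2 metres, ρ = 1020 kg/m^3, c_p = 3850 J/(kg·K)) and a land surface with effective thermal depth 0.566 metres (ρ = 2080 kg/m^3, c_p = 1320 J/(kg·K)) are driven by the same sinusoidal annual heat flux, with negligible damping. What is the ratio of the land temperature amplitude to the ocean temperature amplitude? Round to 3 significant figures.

215

C_ocean = 1020 × 3850 × 85.2 = 3.35×10^8 J/(m²·K).
C_land = 2080 × 1320 × 0.566 = 1.55×10^6 J/(m²·K).
Undamped amplitude ∝ 1/C, so A_land/A_ocean = C_ocean/C_land = 215.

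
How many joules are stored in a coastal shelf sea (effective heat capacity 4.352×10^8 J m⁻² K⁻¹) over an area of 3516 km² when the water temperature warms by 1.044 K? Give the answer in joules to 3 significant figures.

Areal heat capacity C = 4.352×10^8 J m⁻² K⁻¹ (given).
Heat per unit area: q = C ΔT = 4.35×10^8 × 1.044 = 4.54×10^8 J/m².
Total heat: Q = q × A = 4.54×10^8 × (3516 × 10⁶ m²) = 1.60×10^18 J.

1.60×10^18 J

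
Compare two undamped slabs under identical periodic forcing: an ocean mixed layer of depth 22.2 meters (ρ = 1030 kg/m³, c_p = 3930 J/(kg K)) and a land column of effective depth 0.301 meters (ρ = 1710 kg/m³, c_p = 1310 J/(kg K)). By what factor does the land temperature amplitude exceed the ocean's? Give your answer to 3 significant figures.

133

C_ocean = 1030 × 3930 × 22.2 = 8.99×10^7 J/(m²·K).
C_land = 1710 × 1310 × 0.301 = 6.74×10^5 J/(m²·K).
Undamped amplitude ∝ 1/C, so A_land/A_ocean = C_ocean/C_land = 133.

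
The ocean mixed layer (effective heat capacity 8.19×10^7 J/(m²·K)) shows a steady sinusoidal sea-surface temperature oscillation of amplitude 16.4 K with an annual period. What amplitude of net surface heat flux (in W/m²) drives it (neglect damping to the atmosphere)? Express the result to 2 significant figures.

Areal heat capacity C = 8.19×10^7 J/(m²·K) (given).
ω = 2π / 3.15×10^7 s = 1.99×10^-7 s⁻¹.
Cω = 8.19×10^7 × 1.99×10^-7 = 16.3 W/(m²·K).
F₀ = A × Cω = 16.4 × 16.3 = 268 W/m².

270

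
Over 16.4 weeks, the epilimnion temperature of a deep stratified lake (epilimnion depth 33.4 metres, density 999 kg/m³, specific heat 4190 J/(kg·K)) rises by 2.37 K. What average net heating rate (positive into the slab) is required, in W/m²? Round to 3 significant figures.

33.4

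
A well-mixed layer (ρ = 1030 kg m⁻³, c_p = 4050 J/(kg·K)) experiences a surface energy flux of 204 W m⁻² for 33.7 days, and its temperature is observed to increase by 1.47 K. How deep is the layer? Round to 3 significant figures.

Heat input Q = F Δt = 204 × 2.91×10^6 s = 5.94×10^8 J/m².
Required areal heat capacity C = Q / ΔT = 4.04×10^8 J/(m²·K).
Depth D = C / (ρ c_p) = 4.04×10^8 / (1030 × 4050) = 96.9 m.

96.9 m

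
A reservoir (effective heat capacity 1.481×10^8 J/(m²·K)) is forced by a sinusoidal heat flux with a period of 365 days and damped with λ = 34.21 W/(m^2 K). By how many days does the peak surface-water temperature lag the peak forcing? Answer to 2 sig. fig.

41 days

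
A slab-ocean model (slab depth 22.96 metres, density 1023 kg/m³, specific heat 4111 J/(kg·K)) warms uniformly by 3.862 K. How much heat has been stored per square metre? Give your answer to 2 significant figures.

Areal heat capacity C = ρ c_p D = 1023 × 4111 × 22.96 = 9.66×10^7 J/(m^2 K).
ΔQ = C ΔT = 9.66×10^7 × 3.862 = 3.73×10^8 J/m².

3.7×10^8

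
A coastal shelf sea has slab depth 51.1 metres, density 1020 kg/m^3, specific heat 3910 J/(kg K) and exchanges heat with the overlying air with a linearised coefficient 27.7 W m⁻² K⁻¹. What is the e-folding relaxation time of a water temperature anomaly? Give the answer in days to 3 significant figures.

Areal heat capacity C = ρ c_p D = 1020 × 3910 × 51.1 = 2.04×10^8 J m⁻² K⁻¹.
Relaxation time τ = C / λ = 2.04×10^8 / 27.7 = 7.36×10^6 s.
In days: 7.36×10^6 s / (86400 s/day) = 85.2 days.

85.2 days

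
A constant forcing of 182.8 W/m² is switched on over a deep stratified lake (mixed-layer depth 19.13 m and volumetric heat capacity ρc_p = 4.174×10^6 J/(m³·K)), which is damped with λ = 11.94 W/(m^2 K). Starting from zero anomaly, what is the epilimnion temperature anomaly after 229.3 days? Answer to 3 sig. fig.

14.5 K

Areal heat capacity C = ρc_p × D = 4.174×10^6 × 19.13 = 7.98×10^7 J/(m^2 K).
τ = C / λ = 7.98×10^7 / 11.94 = 6.69×10^6 s.
Equilibrium anomaly ΔT_eq = F / λ = 182.8 / 11.94 = 15.3 K.
t = 229.3 days = 1.98×10^7 s, so t/τ = 2.96.
ΔT(t) = ΔT_eq (1 − e^(−t/τ)) = 15.3 × (1 − e^−2.96) = 14.5 K.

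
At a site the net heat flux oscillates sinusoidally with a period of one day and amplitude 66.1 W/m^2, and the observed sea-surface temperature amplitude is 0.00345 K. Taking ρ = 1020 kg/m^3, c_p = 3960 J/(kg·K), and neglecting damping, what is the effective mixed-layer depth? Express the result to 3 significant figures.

65.2 m

ω = 2π / 86400 s = 7.27×10^-5 s⁻¹.
Required C = F₀ / (A ω) = 66.1 / (0.00345 × 7.27×10^-5) = 2.63×10^8 J/(m²·K).
D = C / (ρ c_p) = 2.63×10^8 / (1020 × 3960) = 65.2 m.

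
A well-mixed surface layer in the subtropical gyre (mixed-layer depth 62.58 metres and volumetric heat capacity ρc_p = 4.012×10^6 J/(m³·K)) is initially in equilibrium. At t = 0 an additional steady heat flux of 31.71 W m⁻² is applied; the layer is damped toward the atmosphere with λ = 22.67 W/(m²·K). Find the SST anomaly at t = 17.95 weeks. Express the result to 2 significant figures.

0.87 K

Areal heat capacity C = ρc_p × D = 4.012×10^6 × 62.58 = 2.51×10^8 J m⁻² K⁻¹.
τ = C / λ = 2.51×10^8 / 22.67 = 1.11×10^7 s.
Equilibrium anomaly ΔT_eq = F / λ = 31.71 / 22.67 = 1.40 K.
t = 17.95 weeks = 1.09×10^7 s, so t/τ = 0.980.
ΔT(t) = ΔT_eq (1 − e^(−t/τ)) = 1.40 × (1 − e^−0.980) = 0.874 K.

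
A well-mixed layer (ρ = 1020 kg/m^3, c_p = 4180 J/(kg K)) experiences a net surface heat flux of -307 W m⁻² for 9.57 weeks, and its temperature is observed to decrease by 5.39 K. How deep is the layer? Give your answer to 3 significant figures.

77.3 m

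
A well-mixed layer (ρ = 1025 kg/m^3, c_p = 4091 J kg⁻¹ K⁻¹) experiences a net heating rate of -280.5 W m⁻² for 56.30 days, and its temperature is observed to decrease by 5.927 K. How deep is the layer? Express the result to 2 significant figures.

Heat input Q = F Δt = -280.5 × 4.86×10^6 s = -1.36×10^9 J/m².
Required areal heat capacity C = Q / ΔT = 2.30×10^8 J/(m²·K).
Depth D = C / (ρ c_p) = 2.30×10^8 / (1025 × 4091) = 54.9 m.

55 m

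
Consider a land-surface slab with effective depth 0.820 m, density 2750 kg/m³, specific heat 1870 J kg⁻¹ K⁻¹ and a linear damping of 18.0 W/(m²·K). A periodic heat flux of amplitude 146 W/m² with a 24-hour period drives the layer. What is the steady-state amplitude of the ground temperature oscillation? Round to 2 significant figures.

0.48 K

Areal heat capacity C = ρ c_p D = 2750 × 1870 × 0.820 = 4.22×10^6 J m⁻² K⁻¹.
Angular frequency ω = 2π / T = 2π / 86400 s = 7.27×10^-5 s⁻¹.
√((Cω)² + λ²) = √((307)² + 18.0²) = 307 W/(m²·K).
Amplitude A = F₀ / √((Cω)²+λ²) = 146 / 307 = 0.475 K.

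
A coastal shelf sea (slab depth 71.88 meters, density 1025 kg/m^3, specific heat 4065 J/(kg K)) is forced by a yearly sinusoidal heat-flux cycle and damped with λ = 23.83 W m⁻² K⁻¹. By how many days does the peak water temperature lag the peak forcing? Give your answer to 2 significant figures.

69 days

Areal heat capacity C = ρ c_p D = 1025 × 4065 × 71.88 = 2.99×10^8 J/(m²·K).
ω = 2π / 3.15×10^7 s = 1.99×10^-7 s⁻¹.
Phase lag φ = arctan(Cω/λ) = arctan(59.7/23.83) = 1.19 rad.
Time lag = φ / ω = 1.19 / 1.99×10^-7 = 5.98×10^6 s = 69.2 days.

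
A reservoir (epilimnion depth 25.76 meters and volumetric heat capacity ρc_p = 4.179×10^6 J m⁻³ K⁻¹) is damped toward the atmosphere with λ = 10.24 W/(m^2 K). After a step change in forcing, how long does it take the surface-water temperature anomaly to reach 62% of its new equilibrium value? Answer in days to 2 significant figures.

120 days

Areal heat capacity C = ρc_p × D = 4.179×10^6 × 25.76 = 1.08×10^8 J/(m²·K).
τ = C / λ = 1.08×10^8 / 10.24 = 1.05×10^7 s.
Fraction reached: 1 − e^(−t/τ) = 0.62 ⇒ t = −τ ln(1 − 0.62) = τ × 0.968.
t = 1.02×10^7 s = 118 days.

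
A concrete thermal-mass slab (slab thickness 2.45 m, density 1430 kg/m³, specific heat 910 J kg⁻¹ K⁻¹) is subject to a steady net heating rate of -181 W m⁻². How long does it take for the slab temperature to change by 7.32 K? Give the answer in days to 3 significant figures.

1.49 days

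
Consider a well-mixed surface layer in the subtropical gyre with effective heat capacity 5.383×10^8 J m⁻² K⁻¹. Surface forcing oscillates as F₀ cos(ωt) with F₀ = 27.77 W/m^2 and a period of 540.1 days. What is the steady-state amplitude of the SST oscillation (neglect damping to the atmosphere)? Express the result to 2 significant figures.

Areal heat capacity C = 5.383×10^8 J m⁻² K⁻¹ (given).
Angular frequency ω = 2π / T = 2π / 4.67×10^7 s = 1.35×10^-7 s⁻¹.
Cω = 5.38×10^8 × 1.35×10^-7 = 72.5 W/(m²·K).
Amplitude A = F₀ / (Cω) = 27.77 / 72.5 = 0.383 K.

0.38 K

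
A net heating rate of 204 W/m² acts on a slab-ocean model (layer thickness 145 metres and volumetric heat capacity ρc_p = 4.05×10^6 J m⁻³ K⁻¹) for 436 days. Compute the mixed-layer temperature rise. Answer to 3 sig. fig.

Areal heat capacity C = ρc_p × D = 4.05×10^6 × 145 = 5.87×10^8 J m⁻² K⁻¹.
Net heat input Q = F Δt = 204 × (436 days × 86400 s/day) = 7.68×10^9 J/m².
ΔT = Q / C = 7.68×10^9 / 5.87×10^8 = 13.1 K.

13.1 K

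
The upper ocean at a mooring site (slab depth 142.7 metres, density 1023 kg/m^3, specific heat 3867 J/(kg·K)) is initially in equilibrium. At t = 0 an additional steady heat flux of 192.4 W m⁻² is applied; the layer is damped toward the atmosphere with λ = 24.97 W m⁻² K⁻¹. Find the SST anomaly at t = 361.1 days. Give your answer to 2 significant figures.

Areal heat capacity C = ρ c_p D = 1023 × 3867 × 142.7 = 5.65×10^8 J/(m²·K).
τ = C / λ = 5.65×10^8 / 24.97 = 2.26×10^7 s.
Equilibrium anomaly ΔT_eq = F / λ = 192.4 / 24.97 = 7.71 K.
t = 361.1 days = 3.12×10^7 s, so t/τ = 1.38.
ΔT(t) = ΔT_eq (1 − e^(−t/τ)) = 7.71 × (1 − e^−1.38) = 5.77 K.

5.8 K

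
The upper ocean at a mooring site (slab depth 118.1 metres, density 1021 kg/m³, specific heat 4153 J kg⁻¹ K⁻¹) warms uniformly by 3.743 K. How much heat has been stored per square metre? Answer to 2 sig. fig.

1.9×10^9

Areal heat capacity C = ρ c_p D = 1021 × 4153 × 118.1 = 5.01×10^8 J/(m²·K).
ΔQ = C ΔT = 5.01×10^8 × 3.743 = 1.87×10^9 J/m².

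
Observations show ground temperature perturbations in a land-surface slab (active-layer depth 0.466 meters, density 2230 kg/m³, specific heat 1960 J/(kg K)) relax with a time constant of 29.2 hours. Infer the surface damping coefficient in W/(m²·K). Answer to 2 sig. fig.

Areal heat capacity C = ρ c_p D = 2230 × 1960 × 0.466 = 2.04×10^6 J/(m²·K).
τ = 29.2 hours = 1.05×10^5 s.
λ = C / τ = 2.04×10^6 / 1.05×10^5 = 19.4 W/(m²·K).

19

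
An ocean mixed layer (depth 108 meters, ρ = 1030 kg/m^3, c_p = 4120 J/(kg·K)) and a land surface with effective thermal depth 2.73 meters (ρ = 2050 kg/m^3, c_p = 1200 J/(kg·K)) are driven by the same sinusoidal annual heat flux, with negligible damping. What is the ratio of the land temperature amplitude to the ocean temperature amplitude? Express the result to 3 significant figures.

68.2

C_ocean = 1030 × 4120 × 108 = 4.58×10^8 J/(m²·K).
C_land = 2050 × 1200 × 2.73 = 6.72×10^6 J/(m²·K).
Undamped amplitude ∝ 1/C, so A_land/A_ocean = C_ocean/C_land = 68.2.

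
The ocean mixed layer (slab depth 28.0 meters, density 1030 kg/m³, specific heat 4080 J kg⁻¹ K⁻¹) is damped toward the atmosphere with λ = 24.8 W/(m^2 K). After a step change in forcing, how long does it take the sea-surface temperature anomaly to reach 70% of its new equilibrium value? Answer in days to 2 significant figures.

Areal heat capacity C = ρ c_p D = 1030 × 4080 × 28.0 = 1.18×10^8 J m⁻² K⁻¹.
τ = C / λ = 1.18×10^8 / 24.8 = 4.74×10^6 s.
Fraction reached: 1 − e^(−t/τ) = 0.70 ⇒ t = −τ ln(1 − 0.70) = τ × 1.20.
t = 5.71×10^6 s = 66.1 days.

66 days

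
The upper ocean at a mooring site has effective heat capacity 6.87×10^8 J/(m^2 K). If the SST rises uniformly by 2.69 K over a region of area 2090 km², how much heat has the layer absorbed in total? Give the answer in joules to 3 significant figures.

3.86×10^18 J

Areal heat capacity C = 6.87×10^8 J/(m^2 K) (given).
Heat per unit area: q = C ΔT = 6.87×10^8 × 2.69 = 1.85×10^9 J/m².
Total heat: Q = q × A = 1.85×10^9 × (2090 × 10⁶ m²) = 3.86×10^18 J.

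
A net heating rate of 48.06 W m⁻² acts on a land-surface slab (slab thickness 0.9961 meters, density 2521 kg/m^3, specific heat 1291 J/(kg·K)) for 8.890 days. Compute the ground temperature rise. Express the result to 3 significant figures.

11.4 K

Areal heat capacity C = ρ c_p D = 2521 × 1291 × 0.9961 = 3.24×10^6 J/(m²·K).
Net heat input Q = F Δt = 48.06 × (8.890 days × 86400 s/day) = 3.69×10^7 J/m².
ΔT = Q / C = 3.69×10^7 / 3.24×10^6 = 11.4 K.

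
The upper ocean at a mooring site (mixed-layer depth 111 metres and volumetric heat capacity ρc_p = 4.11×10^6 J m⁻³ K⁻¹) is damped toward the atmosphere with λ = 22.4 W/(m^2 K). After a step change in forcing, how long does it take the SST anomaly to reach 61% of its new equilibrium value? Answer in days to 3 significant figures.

Areal heat capacity C = ρc_p × D = 4.11×10^6 × 111 = 4.56×10^8 J/(m^2 K).
τ = C / λ = 4.56×10^8 / 22.4 = 2.04×10^7 s.
Fraction reached: 1 − e^(−t/τ) = 0.61 ⇒ t = −τ ln(1 − 0.61) = τ × 0.942.
t = 1.92×10^7 s = 222 days.

222 days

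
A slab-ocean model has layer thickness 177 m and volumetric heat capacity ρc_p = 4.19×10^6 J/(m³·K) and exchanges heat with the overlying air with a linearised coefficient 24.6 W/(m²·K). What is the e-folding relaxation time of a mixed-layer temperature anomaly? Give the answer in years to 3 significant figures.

Areal heat capacity C = ρc_p × D = 4.19×10^6 × 177 = 7.42×10^8 J/(m^2 K).
Relaxation time τ = C / λ = 7.42×10^8 / 24.6 = 3.01×10^7 s.
In years: 3.01×10^7 s / (3.156×10^7 s/year) = 0.955 years.

0.955 years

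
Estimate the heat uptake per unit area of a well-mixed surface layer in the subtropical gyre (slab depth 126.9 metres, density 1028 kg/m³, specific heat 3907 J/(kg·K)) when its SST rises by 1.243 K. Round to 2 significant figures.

6.3×10^8

Areal heat capacity C = ρ c_p D = 1028 × 3907 × 126.9 = 5.10×10^8 J/(m^2 K).
ΔQ = C ΔT = 5.10×10^8 × 1.243 = 6.34×10^8 J/m².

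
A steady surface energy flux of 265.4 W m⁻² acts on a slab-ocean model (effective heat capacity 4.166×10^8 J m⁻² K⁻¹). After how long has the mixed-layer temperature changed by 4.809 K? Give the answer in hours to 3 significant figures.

2100 hours

Areal heat capacity C = 4.166×10^8 J m⁻² K⁻¹ (given).
Time required: Δt = C ΔT / F = 4.17×10^8 × 4.809 / 265.4 = 7.55×10^6 s.
In hours: 7.55×10^6 s / (3600 s/hour) = 2100 hours.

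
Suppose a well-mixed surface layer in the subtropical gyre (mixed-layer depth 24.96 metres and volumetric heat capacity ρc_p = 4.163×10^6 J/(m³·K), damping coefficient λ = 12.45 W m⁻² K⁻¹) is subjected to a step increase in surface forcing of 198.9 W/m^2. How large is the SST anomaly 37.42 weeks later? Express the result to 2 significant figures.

Areal heat capacity C = ρc_p × D = 4.163×10^6 × 24.96 = 1.04×10^8 J/(m²·K).
τ = C / λ = 1.04×10^8 / 12.45 = 8.35×10^6 s.
Equilibrium anomaly ΔT_eq = F / λ = 198.9 / 12.45 = 16.0 K.
t = 37.42 weeks = 2.26×10^7 s, so t/τ = 2.71.
ΔT(t) = ΔT_eq (1 − e^(−t/τ)) = 16.0 × (1 − e^−2.71) = 14.9 K.

15 K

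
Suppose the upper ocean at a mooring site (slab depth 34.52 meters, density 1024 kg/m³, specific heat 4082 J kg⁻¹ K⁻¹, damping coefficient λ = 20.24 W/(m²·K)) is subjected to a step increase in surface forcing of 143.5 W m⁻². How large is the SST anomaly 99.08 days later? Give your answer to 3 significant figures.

4.96 K

Areal heat capacity C = ρ c_p D = 1024 × 4082 × 34.52 = 1.44×10^8 J/(m^2 K).
τ = C / λ = 1.44×10^8 / 20.24 = 7.13×10^6 s.
Equilibrium anomaly ΔT_eq = F / λ = 143.5 / 20.24 = 7.09 K.
t = 99.08 days = 8.56×10^6 s, so t/τ = 1.20.
ΔT(t) = ΔT_eq (1 − e^(−t/τ)) = 7.09 × (1 − e^−1.20) = 4.96 K.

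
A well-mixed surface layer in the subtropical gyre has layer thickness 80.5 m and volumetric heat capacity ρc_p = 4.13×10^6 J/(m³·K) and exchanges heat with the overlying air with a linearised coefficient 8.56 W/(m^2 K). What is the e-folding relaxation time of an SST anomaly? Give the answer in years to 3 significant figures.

1.23 years

Areal heat capacity C = ρc_p × D = 4.13×10^6 × 80.5 = 3.32×10^8 J/(m²·K).
Relaxation time τ = C / λ = 3.32×10^8 / 8.56 = 3.88×10^7 s.
In years: 3.88×10^7 s / (3.156×10^7 s/year) = 1.23 years.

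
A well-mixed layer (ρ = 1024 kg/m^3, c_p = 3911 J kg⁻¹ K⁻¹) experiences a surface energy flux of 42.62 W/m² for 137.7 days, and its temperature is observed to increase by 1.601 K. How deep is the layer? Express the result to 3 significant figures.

79.1 m

Heat input Q = F Δt = 42.62 × 1.19×10^7 s = 5.07×10^8 J/m².
Required areal heat capacity C = Q / ΔT = 3.17×10^8 J/(m²·K).
Depth D = C / (ρ c_p) = 3.17×10^8 / (1024 × 3911) = 79.1 m.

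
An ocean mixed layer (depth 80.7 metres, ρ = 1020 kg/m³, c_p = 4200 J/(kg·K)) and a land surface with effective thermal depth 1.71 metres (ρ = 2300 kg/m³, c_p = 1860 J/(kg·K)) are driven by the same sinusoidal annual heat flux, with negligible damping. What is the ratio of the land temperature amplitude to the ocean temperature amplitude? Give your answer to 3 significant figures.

C_ocean = 1020 × 4200 × 80.7 = 3.46×10^8 J/(m²·K).
C_land = 2300 × 1860 × 1.71 = 7.32×10^6 J/(m²·K).
Undamped amplitude ∝ 1/C, so A_land/A_ocean = C_ocean/C_land = 47.3.

47.3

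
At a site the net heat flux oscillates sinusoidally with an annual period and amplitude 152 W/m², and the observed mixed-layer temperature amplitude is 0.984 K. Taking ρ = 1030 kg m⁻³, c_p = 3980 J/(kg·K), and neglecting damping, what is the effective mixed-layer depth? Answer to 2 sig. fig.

190 m

ω = 2π / 3.15×10^7 s = 1.99×10^-7 s⁻¹.
Required C = F₀ / (A ω) = 152 / (0.984 × 1.99×10^-7) = 7.75×10^8 J/(m²·K).
D = C / (ρ c_p) = 7.75×10^8 / (1030 × 3980) = 189 m.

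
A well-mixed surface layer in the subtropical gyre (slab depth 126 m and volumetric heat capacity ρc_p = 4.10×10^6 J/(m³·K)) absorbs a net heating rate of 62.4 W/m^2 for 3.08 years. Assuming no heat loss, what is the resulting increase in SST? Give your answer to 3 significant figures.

11.7 K

Areal heat capacity C = ρc_p × D = 4.10×10^6 × 126 = 5.17×10^8 J/(m^2 K).
Net heat input Q = F Δt = 62.4 × (3.08 years × 3.156×10^7 s/year) = 6.07×10^9 J/m².
ΔT = Q / C = 6.07×10^9 / 5.17×10^8 = 11.7 K.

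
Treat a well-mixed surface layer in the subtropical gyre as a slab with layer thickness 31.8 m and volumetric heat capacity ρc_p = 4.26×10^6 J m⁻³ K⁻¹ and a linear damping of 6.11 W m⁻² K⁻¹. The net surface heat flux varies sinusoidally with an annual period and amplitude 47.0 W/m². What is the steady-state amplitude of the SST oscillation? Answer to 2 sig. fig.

Areal heat capacity C = ρc_p × D = 4.26×10^6 × 31.8 = 1.35×10^8 J/(m²·K).
Angular frequency ω = 2π / T = 2π / 3.15×10^7 s = 1.99×10^-7 s⁻¹.
√((Cω)² + λ²) = √((27.0)² + 6.11²) = 27.7 W/(m²·K).
Amplitude A = F₀ / √((Cω)²+λ²) = 47.0 / 27.7 = 1.70 K.

1.7 K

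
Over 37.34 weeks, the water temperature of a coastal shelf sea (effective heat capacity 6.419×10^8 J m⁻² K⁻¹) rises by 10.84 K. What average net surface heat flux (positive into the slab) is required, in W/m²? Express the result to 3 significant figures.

Areal heat capacity C = 6.419×10^8 J m⁻² K⁻¹ (given).
Required heat per unit area: Q = C ΔT = 6.42×10^8 × 10.84 = 6.96×10^9 J/m².
Flux F = Q / Δt = 6.96×10^9 / 2.26×10^7 s = 308 W/m².

308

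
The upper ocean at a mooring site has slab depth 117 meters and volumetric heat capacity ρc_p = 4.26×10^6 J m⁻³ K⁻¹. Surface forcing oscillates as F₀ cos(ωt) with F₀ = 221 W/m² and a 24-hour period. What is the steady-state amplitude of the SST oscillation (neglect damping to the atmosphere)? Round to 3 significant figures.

0.00610 K

Areal heat capacity C = ρc_p × D = 4.26×10^6 × 117 = 4.98×10^8 J m⁻² K⁻¹.
Angular frequency ω = 2π / T = 2π / 86400 s = 7.27×10^-5 s⁻¹.
Cω = 4.98×10^8 × 7.27×10^-5 = 36200 W/(m²·K).
Amplitude A = F₀ / (Cω) = 221 / 36200 = 0.00610 K.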